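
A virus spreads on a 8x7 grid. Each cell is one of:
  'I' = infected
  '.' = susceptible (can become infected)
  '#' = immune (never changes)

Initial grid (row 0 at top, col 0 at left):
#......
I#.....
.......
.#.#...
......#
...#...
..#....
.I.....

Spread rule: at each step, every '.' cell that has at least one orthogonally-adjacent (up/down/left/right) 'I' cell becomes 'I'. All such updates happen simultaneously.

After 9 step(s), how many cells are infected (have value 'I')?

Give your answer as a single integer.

Answer: 49

Derivation:
Step 0 (initial): 2 infected
Step 1: +4 new -> 6 infected
Step 2: +5 new -> 11 infected
Step 3: +7 new -> 18 infected
Step 4: +6 new -> 24 infected
Step 5: +7 new -> 31 infected
Step 6: +8 new -> 39 infected
Step 7: +6 new -> 45 infected
Step 8: +3 new -> 48 infected
Step 9: +1 new -> 49 infected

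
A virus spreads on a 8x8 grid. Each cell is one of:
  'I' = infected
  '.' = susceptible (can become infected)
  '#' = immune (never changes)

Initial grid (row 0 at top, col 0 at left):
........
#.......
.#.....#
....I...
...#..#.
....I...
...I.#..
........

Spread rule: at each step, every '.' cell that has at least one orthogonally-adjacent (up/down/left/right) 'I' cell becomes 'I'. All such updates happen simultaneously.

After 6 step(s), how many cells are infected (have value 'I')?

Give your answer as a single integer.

Step 0 (initial): 3 infected
Step 1: +9 new -> 12 infected
Step 2: +11 new -> 23 infected
Step 3: +14 new -> 37 infected
Step 4: +11 new -> 48 infected
Step 5: +7 new -> 55 infected
Step 6: +2 new -> 57 infected

Answer: 57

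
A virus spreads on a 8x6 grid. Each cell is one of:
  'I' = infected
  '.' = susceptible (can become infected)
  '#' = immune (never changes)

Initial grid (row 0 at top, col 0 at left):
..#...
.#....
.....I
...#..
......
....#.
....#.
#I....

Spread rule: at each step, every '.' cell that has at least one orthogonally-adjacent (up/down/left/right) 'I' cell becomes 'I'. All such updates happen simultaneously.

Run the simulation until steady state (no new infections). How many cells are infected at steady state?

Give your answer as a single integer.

Answer: 42

Derivation:
Step 0 (initial): 2 infected
Step 1: +5 new -> 7 infected
Step 2: +9 new -> 16 infected
Step 3: +10 new -> 26 infected
Step 4: +11 new -> 37 infected
Step 5: +2 new -> 39 infected
Step 6: +1 new -> 40 infected
Step 7: +1 new -> 41 infected
Step 8: +1 new -> 42 infected
Step 9: +0 new -> 42 infected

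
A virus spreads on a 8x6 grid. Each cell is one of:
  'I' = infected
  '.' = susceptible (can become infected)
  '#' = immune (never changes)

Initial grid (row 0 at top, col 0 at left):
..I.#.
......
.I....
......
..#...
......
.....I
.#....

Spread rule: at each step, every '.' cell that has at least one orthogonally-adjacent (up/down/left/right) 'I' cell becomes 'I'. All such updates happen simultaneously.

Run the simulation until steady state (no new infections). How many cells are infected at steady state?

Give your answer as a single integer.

Answer: 45

Derivation:
Step 0 (initial): 3 infected
Step 1: +10 new -> 13 infected
Step 2: +11 new -> 24 infected
Step 3: +10 new -> 34 infected
Step 4: +8 new -> 42 infected
Step 5: +2 new -> 44 infected
Step 6: +1 new -> 45 infected
Step 7: +0 new -> 45 infected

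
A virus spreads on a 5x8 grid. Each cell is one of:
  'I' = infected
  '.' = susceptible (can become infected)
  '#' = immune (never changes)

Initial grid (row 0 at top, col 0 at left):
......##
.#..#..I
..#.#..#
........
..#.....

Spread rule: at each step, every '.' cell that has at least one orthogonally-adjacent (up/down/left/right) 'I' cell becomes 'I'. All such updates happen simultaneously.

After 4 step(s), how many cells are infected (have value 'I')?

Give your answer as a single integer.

Answer: 11

Derivation:
Step 0 (initial): 1 infected
Step 1: +1 new -> 2 infected
Step 2: +2 new -> 4 infected
Step 3: +3 new -> 7 infected
Step 4: +4 new -> 11 infected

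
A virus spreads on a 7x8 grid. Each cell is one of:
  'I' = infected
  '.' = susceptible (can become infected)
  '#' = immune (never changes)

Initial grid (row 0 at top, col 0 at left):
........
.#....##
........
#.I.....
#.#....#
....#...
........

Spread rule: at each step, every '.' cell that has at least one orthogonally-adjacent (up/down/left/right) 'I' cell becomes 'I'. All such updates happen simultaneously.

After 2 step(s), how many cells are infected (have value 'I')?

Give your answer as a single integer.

Step 0 (initial): 1 infected
Step 1: +3 new -> 4 infected
Step 2: +6 new -> 10 infected

Answer: 10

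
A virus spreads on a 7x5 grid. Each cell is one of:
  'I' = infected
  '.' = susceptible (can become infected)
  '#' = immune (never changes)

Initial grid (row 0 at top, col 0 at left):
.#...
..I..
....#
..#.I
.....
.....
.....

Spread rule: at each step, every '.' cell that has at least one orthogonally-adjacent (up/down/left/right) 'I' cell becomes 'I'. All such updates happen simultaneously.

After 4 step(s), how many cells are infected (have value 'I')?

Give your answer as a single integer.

Answer: 26

Derivation:
Step 0 (initial): 2 infected
Step 1: +6 new -> 8 infected
Step 2: +7 new -> 15 infected
Step 3: +7 new -> 22 infected
Step 4: +4 new -> 26 infected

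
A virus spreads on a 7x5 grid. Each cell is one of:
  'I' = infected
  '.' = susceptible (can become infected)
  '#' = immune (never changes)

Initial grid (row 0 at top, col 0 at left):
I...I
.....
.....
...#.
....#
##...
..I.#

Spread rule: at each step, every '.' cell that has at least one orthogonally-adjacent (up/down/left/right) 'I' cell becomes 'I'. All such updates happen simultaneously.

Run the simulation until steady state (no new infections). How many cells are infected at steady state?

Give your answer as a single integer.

Step 0 (initial): 3 infected
Step 1: +7 new -> 10 infected
Step 2: +8 new -> 18 infected
Step 3: +9 new -> 27 infected
Step 4: +3 new -> 30 infected
Step 5: +0 new -> 30 infected

Answer: 30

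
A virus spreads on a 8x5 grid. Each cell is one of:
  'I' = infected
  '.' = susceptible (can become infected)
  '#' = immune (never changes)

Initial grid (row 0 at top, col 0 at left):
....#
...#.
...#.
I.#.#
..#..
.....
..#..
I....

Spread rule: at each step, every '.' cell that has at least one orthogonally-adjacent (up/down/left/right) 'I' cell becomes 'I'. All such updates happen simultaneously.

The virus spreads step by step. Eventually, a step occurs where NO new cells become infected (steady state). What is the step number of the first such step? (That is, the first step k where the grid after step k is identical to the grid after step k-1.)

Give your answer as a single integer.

Step 0 (initial): 2 infected
Step 1: +5 new -> 7 infected
Step 2: +6 new -> 13 infected
Step 3: +5 new -> 18 infected
Step 4: +5 new -> 23 infected
Step 5: +3 new -> 26 infected
Step 6: +3 new -> 29 infected
Step 7: +2 new -> 31 infected
Step 8: +0 new -> 31 infected

Answer: 8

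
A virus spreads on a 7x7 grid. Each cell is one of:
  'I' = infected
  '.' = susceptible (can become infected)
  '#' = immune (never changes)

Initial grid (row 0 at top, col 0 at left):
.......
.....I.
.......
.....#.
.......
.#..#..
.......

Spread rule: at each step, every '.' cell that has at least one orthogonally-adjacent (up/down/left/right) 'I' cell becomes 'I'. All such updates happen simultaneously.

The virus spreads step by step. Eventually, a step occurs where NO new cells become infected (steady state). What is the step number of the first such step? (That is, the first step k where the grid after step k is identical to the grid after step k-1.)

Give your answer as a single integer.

Step 0 (initial): 1 infected
Step 1: +4 new -> 5 infected
Step 2: +5 new -> 10 infected
Step 3: +5 new -> 15 infected
Step 4: +6 new -> 21 infected
Step 5: +7 new -> 28 infected
Step 6: +7 new -> 35 infected
Step 7: +5 new -> 40 infected
Step 8: +3 new -> 43 infected
Step 9: +2 new -> 45 infected
Step 10: +1 new -> 46 infected
Step 11: +0 new -> 46 infected

Answer: 11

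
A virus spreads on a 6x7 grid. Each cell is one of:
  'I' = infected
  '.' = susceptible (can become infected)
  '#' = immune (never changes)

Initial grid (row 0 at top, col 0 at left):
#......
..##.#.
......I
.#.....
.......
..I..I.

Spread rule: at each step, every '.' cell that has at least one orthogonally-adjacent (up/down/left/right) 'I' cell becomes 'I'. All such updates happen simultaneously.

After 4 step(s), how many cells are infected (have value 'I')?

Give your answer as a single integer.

Step 0 (initial): 3 infected
Step 1: +9 new -> 12 infected
Step 2: +9 new -> 21 infected
Step 3: +7 new -> 28 infected
Step 4: +3 new -> 31 infected

Answer: 31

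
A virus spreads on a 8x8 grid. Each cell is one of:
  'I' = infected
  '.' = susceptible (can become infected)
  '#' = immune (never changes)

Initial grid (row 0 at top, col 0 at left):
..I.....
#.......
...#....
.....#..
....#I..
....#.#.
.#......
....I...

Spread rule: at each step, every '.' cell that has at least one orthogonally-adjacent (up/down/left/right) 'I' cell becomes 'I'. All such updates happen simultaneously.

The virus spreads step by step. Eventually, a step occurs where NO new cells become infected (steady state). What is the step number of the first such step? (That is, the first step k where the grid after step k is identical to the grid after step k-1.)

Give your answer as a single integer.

Answer: 7

Derivation:
Step 0 (initial): 3 infected
Step 1: +8 new -> 11 infected
Step 2: +11 new -> 22 infected
Step 3: +12 new -> 34 infected
Step 4: +14 new -> 48 infected
Step 5: +7 new -> 55 infected
Step 6: +2 new -> 57 infected
Step 7: +0 new -> 57 infected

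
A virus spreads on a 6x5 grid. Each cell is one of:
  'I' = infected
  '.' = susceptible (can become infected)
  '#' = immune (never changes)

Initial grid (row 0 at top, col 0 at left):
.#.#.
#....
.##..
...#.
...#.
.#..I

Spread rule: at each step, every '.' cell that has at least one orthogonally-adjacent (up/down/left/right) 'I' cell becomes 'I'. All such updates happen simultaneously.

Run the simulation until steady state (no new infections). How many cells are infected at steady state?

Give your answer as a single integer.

Answer: 21

Derivation:
Step 0 (initial): 1 infected
Step 1: +2 new -> 3 infected
Step 2: +2 new -> 5 infected
Step 3: +2 new -> 7 infected
Step 4: +4 new -> 11 infected
Step 5: +4 new -> 15 infected
Step 6: +3 new -> 18 infected
Step 7: +3 new -> 21 infected
Step 8: +0 new -> 21 infected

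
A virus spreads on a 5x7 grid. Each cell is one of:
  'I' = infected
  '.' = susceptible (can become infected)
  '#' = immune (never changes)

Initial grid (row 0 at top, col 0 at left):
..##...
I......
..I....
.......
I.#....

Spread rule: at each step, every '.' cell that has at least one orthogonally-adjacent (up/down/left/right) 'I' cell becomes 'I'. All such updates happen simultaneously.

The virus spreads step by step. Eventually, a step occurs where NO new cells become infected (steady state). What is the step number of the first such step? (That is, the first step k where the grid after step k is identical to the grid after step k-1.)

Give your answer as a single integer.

Step 0 (initial): 3 infected
Step 1: +9 new -> 12 infected
Step 2: +5 new -> 17 infected
Step 3: +4 new -> 21 infected
Step 4: +5 new -> 26 infected
Step 5: +4 new -> 30 infected
Step 6: +2 new -> 32 infected
Step 7: +0 new -> 32 infected

Answer: 7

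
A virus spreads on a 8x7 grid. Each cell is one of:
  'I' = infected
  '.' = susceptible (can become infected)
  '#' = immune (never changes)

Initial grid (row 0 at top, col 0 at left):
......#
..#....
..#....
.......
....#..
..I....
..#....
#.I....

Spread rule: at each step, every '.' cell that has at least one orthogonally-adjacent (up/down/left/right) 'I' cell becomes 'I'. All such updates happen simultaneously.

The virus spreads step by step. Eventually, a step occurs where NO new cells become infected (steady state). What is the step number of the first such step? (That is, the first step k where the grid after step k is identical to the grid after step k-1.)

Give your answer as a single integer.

Step 0 (initial): 2 infected
Step 1: +5 new -> 7 infected
Step 2: +8 new -> 15 infected
Step 3: +7 new -> 22 infected
Step 4: +8 new -> 30 infected
Step 5: +7 new -> 37 infected
Step 6: +6 new -> 43 infected
Step 7: +5 new -> 48 infected
Step 8: +2 new -> 50 infected
Step 9: +0 new -> 50 infected

Answer: 9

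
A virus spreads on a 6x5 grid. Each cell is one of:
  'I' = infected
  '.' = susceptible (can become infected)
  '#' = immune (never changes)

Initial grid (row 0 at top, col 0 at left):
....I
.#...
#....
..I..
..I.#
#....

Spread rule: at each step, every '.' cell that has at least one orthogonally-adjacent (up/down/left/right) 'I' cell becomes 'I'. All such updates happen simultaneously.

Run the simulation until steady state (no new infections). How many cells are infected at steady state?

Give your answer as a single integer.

Answer: 26

Derivation:
Step 0 (initial): 3 infected
Step 1: +8 new -> 11 infected
Step 2: +11 new -> 22 infected
Step 3: +2 new -> 24 infected
Step 4: +1 new -> 25 infected
Step 5: +1 new -> 26 infected
Step 6: +0 new -> 26 infected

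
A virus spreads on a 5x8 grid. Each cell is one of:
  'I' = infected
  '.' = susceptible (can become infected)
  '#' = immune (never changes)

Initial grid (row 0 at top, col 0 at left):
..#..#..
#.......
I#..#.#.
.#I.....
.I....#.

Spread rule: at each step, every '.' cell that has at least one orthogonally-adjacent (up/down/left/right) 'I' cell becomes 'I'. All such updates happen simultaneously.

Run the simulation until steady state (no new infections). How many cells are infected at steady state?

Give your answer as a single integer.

Step 0 (initial): 3 infected
Step 1: +5 new -> 8 infected
Step 2: +4 new -> 12 infected
Step 3: +4 new -> 16 infected
Step 4: +6 new -> 22 infected
Step 5: +4 new -> 26 infected
Step 6: +3 new -> 29 infected
Step 7: +2 new -> 31 infected
Step 8: +1 new -> 32 infected
Step 9: +0 new -> 32 infected

Answer: 32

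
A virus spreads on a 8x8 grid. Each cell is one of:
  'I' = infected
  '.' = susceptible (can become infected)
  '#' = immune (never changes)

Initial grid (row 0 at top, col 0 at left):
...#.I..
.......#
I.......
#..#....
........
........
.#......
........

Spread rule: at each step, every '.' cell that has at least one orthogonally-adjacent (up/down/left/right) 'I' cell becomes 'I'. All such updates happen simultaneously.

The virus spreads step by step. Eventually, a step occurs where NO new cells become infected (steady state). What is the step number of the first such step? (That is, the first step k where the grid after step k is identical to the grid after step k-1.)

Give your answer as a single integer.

Answer: 10

Derivation:
Step 0 (initial): 2 infected
Step 1: +5 new -> 7 infected
Step 2: +8 new -> 15 infected
Step 3: +9 new -> 24 infected
Step 4: +8 new -> 32 infected
Step 5: +7 new -> 39 infected
Step 6: +7 new -> 46 infected
Step 7: +7 new -> 53 infected
Step 8: +5 new -> 58 infected
Step 9: +1 new -> 59 infected
Step 10: +0 new -> 59 infected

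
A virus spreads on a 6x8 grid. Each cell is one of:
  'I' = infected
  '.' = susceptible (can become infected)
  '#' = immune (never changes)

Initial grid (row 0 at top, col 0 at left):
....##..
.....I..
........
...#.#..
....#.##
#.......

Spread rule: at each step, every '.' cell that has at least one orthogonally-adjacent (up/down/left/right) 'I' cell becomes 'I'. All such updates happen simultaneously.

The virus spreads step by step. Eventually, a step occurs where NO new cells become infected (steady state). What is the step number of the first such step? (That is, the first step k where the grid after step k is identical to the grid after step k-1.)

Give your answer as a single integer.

Step 0 (initial): 1 infected
Step 1: +3 new -> 4 infected
Step 2: +5 new -> 9 infected
Step 3: +7 new -> 16 infected
Step 4: +4 new -> 20 infected
Step 5: +4 new -> 24 infected
Step 6: +4 new -> 28 infected
Step 7: +4 new -> 32 infected
Step 8: +3 new -> 35 infected
Step 9: +1 new -> 36 infected
Step 10: +1 new -> 37 infected
Step 11: +2 new -> 39 infected
Step 12: +1 new -> 40 infected
Step 13: +0 new -> 40 infected

Answer: 13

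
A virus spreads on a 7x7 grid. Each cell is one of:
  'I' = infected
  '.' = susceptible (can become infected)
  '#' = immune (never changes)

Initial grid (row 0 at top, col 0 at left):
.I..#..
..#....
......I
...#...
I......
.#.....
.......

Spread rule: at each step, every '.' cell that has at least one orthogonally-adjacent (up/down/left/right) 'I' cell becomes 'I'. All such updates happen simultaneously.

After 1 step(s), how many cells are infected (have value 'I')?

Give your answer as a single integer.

Step 0 (initial): 3 infected
Step 1: +9 new -> 12 infected

Answer: 12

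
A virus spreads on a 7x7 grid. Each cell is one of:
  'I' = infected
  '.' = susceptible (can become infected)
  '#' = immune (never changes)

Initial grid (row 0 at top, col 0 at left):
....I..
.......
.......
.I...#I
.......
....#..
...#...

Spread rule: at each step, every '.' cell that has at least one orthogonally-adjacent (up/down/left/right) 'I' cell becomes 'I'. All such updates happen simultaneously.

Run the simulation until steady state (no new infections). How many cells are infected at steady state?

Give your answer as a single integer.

Step 0 (initial): 3 infected
Step 1: +9 new -> 12 infected
Step 2: +16 new -> 28 infected
Step 3: +12 new -> 40 infected
Step 4: +5 new -> 45 infected
Step 5: +1 new -> 46 infected
Step 6: +0 new -> 46 infected

Answer: 46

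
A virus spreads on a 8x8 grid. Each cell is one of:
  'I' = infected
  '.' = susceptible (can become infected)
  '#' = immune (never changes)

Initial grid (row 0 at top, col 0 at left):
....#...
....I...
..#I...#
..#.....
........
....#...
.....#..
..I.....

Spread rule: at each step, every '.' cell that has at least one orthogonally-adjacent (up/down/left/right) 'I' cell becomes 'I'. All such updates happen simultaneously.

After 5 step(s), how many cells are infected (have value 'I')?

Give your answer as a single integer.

Answer: 53

Derivation:
Step 0 (initial): 3 infected
Step 1: +7 new -> 10 infected
Step 2: +12 new -> 22 infected
Step 3: +13 new -> 35 infected
Step 4: +9 new -> 44 infected
Step 5: +9 new -> 53 infected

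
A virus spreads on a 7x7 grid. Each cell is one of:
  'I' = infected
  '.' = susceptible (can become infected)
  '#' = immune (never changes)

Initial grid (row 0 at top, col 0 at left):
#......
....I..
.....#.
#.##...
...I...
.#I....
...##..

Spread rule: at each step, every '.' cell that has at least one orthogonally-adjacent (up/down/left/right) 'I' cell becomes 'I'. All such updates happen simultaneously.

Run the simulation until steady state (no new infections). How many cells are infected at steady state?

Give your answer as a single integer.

Answer: 41

Derivation:
Step 0 (initial): 3 infected
Step 1: +8 new -> 11 infected
Step 2: +10 new -> 21 infected
Step 3: +11 new -> 32 infected
Step 4: +7 new -> 39 infected
Step 5: +2 new -> 41 infected
Step 6: +0 new -> 41 infected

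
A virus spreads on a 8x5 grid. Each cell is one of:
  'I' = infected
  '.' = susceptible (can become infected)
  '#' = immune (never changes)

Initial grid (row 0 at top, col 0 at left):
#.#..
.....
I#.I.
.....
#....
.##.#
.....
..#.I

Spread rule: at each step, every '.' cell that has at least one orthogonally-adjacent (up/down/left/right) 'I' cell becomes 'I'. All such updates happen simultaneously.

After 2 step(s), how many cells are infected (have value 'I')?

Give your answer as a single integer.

Answer: 20

Derivation:
Step 0 (initial): 3 infected
Step 1: +8 new -> 11 infected
Step 2: +9 new -> 20 infected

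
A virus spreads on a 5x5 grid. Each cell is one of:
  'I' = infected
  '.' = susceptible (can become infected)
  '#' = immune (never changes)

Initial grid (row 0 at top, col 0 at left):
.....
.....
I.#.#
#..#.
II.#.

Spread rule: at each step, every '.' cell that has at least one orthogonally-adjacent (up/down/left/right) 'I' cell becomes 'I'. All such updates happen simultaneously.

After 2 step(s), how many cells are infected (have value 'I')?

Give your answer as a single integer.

Step 0 (initial): 3 infected
Step 1: +4 new -> 7 infected
Step 2: +3 new -> 10 infected

Answer: 10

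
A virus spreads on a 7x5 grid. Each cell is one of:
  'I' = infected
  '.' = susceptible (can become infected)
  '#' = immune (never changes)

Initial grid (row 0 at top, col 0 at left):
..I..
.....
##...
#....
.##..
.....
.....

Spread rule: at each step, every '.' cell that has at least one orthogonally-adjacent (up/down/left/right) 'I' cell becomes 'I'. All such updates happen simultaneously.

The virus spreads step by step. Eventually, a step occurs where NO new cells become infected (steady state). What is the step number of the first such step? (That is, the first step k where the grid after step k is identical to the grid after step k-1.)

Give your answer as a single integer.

Answer: 11

Derivation:
Step 0 (initial): 1 infected
Step 1: +3 new -> 4 infected
Step 2: +5 new -> 9 infected
Step 3: +4 new -> 13 infected
Step 4: +3 new -> 16 infected
Step 5: +2 new -> 18 infected
Step 6: +2 new -> 20 infected
Step 7: +3 new -> 23 infected
Step 8: +3 new -> 26 infected
Step 9: +2 new -> 28 infected
Step 10: +2 new -> 30 infected
Step 11: +0 new -> 30 infected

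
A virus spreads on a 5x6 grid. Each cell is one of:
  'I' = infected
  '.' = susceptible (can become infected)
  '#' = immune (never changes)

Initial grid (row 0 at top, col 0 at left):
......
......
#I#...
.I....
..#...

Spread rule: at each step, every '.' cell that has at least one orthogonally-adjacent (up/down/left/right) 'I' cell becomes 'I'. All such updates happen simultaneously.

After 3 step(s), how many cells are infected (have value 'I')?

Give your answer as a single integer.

Answer: 17

Derivation:
Step 0 (initial): 2 infected
Step 1: +4 new -> 6 infected
Step 2: +5 new -> 11 infected
Step 3: +6 new -> 17 infected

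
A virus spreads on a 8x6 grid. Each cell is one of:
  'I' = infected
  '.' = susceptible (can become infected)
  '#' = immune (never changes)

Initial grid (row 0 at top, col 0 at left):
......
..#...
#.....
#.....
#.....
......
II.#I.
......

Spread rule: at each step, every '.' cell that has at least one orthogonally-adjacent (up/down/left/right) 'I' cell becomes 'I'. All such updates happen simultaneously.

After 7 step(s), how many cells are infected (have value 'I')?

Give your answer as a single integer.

Step 0 (initial): 3 infected
Step 1: +8 new -> 11 infected
Step 2: +8 new -> 19 infected
Step 3: +5 new -> 24 infected
Step 4: +5 new -> 29 infected
Step 5: +5 new -> 34 infected
Step 6: +5 new -> 39 infected
Step 7: +4 new -> 43 infected

Answer: 43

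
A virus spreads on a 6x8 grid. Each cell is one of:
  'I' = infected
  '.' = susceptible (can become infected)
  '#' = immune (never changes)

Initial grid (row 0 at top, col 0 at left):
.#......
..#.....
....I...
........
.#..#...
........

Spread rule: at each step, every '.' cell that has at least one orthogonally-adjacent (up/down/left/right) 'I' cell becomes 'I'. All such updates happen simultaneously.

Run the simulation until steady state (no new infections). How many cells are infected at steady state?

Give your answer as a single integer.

Step 0 (initial): 1 infected
Step 1: +4 new -> 5 infected
Step 2: +7 new -> 12 infected
Step 3: +9 new -> 21 infected
Step 4: +11 new -> 32 infected
Step 5: +7 new -> 39 infected
Step 6: +4 new -> 43 infected
Step 7: +1 new -> 44 infected
Step 8: +0 new -> 44 infected

Answer: 44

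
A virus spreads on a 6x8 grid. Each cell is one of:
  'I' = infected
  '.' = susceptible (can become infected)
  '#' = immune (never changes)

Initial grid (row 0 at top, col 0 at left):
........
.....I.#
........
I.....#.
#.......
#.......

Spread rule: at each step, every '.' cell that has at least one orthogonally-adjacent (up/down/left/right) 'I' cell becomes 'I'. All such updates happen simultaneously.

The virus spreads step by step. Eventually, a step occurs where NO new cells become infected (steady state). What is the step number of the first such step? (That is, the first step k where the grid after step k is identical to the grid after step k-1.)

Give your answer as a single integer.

Answer: 7

Derivation:
Step 0 (initial): 2 infected
Step 1: +6 new -> 8 infected
Step 2: +10 new -> 18 infected
Step 3: +13 new -> 31 infected
Step 4: +8 new -> 39 infected
Step 5: +4 new -> 43 infected
Step 6: +1 new -> 44 infected
Step 7: +0 new -> 44 infected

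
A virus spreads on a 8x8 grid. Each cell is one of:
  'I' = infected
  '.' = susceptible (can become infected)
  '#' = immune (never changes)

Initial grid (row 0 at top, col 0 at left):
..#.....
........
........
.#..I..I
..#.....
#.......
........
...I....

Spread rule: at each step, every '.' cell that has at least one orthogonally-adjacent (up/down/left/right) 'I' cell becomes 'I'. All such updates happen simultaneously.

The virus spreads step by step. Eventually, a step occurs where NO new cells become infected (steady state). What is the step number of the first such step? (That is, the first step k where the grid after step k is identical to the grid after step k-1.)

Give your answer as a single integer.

Step 0 (initial): 3 infected
Step 1: +10 new -> 13 infected
Step 2: +16 new -> 29 infected
Step 3: +14 new -> 43 infected
Step 4: +9 new -> 52 infected
Step 5: +3 new -> 55 infected
Step 6: +4 new -> 59 infected
Step 7: +1 new -> 60 infected
Step 8: +0 new -> 60 infected

Answer: 8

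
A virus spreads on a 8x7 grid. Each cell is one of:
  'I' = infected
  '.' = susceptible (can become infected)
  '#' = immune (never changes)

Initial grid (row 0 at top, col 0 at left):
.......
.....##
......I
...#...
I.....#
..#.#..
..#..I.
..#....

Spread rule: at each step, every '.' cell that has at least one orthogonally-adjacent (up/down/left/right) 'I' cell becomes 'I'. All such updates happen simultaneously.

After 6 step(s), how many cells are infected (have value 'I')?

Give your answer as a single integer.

Answer: 48

Derivation:
Step 0 (initial): 3 infected
Step 1: +9 new -> 12 infected
Step 2: +12 new -> 24 infected
Step 3: +12 new -> 36 infected
Step 4: +6 new -> 42 infected
Step 5: +4 new -> 46 infected
Step 6: +2 new -> 48 infected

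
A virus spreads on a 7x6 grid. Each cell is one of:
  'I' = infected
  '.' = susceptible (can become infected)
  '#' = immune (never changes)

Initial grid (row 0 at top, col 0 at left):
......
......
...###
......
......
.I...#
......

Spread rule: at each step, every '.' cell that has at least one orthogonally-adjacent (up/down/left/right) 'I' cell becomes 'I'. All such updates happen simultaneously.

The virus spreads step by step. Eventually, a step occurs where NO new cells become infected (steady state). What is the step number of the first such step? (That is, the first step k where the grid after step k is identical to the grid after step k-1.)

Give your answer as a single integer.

Answer: 10

Derivation:
Step 0 (initial): 1 infected
Step 1: +4 new -> 5 infected
Step 2: +6 new -> 11 infected
Step 3: +6 new -> 17 infected
Step 4: +6 new -> 23 infected
Step 5: +6 new -> 29 infected
Step 6: +4 new -> 33 infected
Step 7: +2 new -> 35 infected
Step 8: +2 new -> 37 infected
Step 9: +1 new -> 38 infected
Step 10: +0 new -> 38 infected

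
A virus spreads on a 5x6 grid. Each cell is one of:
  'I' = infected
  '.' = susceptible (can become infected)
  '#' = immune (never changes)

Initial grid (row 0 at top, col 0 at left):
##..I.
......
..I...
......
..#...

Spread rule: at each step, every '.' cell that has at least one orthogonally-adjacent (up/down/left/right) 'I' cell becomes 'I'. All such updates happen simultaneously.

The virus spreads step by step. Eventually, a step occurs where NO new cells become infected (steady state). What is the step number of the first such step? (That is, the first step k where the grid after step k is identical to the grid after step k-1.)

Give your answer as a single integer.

Answer: 6

Derivation:
Step 0 (initial): 2 infected
Step 1: +7 new -> 9 infected
Step 2: +8 new -> 17 infected
Step 3: +6 new -> 23 infected
Step 4: +3 new -> 26 infected
Step 5: +1 new -> 27 infected
Step 6: +0 new -> 27 infected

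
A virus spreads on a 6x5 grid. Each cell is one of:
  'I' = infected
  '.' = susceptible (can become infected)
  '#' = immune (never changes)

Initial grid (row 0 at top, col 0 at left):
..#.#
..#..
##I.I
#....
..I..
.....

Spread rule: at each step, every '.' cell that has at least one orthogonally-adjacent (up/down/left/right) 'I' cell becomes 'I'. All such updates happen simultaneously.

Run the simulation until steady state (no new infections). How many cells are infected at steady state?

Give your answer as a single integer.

Step 0 (initial): 3 infected
Step 1: +7 new -> 10 infected
Step 2: +7 new -> 17 infected
Step 3: +3 new -> 20 infected
Step 4: +0 new -> 20 infected

Answer: 20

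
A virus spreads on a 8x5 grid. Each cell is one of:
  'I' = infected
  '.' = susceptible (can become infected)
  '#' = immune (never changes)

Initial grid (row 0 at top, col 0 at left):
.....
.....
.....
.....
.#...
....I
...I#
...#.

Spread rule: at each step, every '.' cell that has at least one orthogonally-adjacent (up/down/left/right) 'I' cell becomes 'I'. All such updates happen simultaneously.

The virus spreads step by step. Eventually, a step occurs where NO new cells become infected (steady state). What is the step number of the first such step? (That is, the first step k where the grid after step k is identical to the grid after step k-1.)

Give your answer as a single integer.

Answer: 10

Derivation:
Step 0 (initial): 2 infected
Step 1: +3 new -> 5 infected
Step 2: +5 new -> 10 infected
Step 3: +6 new -> 16 infected
Step 4: +5 new -> 21 infected
Step 5: +5 new -> 26 infected
Step 6: +4 new -> 30 infected
Step 7: +3 new -> 33 infected
Step 8: +2 new -> 35 infected
Step 9: +1 new -> 36 infected
Step 10: +0 new -> 36 infected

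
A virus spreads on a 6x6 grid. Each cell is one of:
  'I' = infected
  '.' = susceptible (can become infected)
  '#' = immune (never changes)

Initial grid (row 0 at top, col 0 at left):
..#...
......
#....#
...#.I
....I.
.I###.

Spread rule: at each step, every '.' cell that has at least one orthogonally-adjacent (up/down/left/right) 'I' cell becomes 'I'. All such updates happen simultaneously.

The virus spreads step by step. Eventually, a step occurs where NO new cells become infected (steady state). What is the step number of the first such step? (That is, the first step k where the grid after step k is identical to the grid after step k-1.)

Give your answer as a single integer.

Answer: 7

Derivation:
Step 0 (initial): 3 infected
Step 1: +5 new -> 8 infected
Step 2: +5 new -> 13 infected
Step 3: +5 new -> 18 infected
Step 4: +5 new -> 23 infected
Step 5: +5 new -> 28 infected
Step 6: +1 new -> 29 infected
Step 7: +0 new -> 29 infected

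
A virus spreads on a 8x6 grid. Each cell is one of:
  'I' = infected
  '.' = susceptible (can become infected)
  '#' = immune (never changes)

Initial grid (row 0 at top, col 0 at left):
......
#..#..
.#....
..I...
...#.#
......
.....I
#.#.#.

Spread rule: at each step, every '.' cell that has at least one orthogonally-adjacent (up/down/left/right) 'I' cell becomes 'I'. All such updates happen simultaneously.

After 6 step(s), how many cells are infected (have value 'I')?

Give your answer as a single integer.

Step 0 (initial): 2 infected
Step 1: +7 new -> 9 infected
Step 2: +8 new -> 17 infected
Step 3: +11 new -> 28 infected
Step 4: +6 new -> 34 infected
Step 5: +5 new -> 39 infected
Step 6: +1 new -> 40 infected

Answer: 40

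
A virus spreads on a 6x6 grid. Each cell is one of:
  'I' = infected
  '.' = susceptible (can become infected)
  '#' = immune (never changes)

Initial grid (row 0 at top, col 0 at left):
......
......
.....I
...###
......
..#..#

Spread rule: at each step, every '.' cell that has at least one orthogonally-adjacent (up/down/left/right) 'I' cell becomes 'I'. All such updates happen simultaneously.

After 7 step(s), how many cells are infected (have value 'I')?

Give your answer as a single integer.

Answer: 28

Derivation:
Step 0 (initial): 1 infected
Step 1: +2 new -> 3 infected
Step 2: +3 new -> 6 infected
Step 3: +3 new -> 9 infected
Step 4: +4 new -> 13 infected
Step 5: +5 new -> 18 infected
Step 6: +5 new -> 23 infected
Step 7: +5 new -> 28 infected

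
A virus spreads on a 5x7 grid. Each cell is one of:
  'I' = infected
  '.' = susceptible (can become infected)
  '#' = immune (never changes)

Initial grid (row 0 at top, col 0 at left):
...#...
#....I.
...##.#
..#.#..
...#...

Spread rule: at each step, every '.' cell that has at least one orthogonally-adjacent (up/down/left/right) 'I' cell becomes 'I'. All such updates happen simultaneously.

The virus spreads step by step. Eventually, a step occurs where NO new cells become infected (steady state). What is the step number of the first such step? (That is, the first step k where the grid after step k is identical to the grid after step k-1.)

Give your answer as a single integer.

Step 0 (initial): 1 infected
Step 1: +4 new -> 5 infected
Step 2: +4 new -> 9 infected
Step 3: +3 new -> 12 infected
Step 4: +5 new -> 17 infected
Step 5: +2 new -> 19 infected
Step 6: +3 new -> 22 infected
Step 7: +2 new -> 24 infected
Step 8: +2 new -> 26 infected
Step 9: +0 new -> 26 infected

Answer: 9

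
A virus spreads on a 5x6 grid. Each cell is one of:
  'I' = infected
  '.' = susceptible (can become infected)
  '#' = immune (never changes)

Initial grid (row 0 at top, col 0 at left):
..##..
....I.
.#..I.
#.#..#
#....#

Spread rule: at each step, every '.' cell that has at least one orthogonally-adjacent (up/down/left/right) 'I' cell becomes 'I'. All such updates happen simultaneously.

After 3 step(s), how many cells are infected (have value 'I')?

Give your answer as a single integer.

Answer: 15

Derivation:
Step 0 (initial): 2 infected
Step 1: +6 new -> 8 infected
Step 2: +5 new -> 13 infected
Step 3: +2 new -> 15 infected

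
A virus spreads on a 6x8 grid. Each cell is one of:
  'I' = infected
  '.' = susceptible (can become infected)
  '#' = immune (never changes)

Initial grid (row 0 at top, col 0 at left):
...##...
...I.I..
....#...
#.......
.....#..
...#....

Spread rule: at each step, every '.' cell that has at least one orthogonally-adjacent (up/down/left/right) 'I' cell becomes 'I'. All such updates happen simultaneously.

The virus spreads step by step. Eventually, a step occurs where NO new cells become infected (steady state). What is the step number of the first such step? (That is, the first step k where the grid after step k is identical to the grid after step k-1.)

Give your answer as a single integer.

Answer: 8

Derivation:
Step 0 (initial): 2 infected
Step 1: +6 new -> 8 infected
Step 2: +8 new -> 16 infected
Step 3: +9 new -> 25 infected
Step 4: +7 new -> 32 infected
Step 5: +5 new -> 37 infected
Step 6: +4 new -> 41 infected
Step 7: +1 new -> 42 infected
Step 8: +0 new -> 42 infected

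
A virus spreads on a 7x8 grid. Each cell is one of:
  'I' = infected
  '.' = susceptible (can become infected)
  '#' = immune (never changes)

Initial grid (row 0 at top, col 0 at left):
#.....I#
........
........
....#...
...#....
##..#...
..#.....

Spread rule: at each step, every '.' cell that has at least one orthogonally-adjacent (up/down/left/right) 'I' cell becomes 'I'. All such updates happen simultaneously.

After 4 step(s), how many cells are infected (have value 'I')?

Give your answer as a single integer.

Answer: 18

Derivation:
Step 0 (initial): 1 infected
Step 1: +2 new -> 3 infected
Step 2: +4 new -> 7 infected
Step 3: +5 new -> 12 infected
Step 4: +6 new -> 18 infected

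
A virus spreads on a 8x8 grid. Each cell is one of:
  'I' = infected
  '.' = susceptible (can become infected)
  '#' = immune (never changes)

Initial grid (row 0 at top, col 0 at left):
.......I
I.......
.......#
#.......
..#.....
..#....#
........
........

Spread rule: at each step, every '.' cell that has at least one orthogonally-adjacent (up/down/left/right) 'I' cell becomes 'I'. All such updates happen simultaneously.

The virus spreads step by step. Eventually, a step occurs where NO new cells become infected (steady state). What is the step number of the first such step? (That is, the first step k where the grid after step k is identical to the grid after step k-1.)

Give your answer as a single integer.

Step 0 (initial): 2 infected
Step 1: +5 new -> 7 infected
Step 2: +5 new -> 12 infected
Step 3: +7 new -> 19 infected
Step 4: +7 new -> 26 infected
Step 5: +7 new -> 33 infected
Step 6: +7 new -> 40 infected
Step 7: +7 new -> 47 infected
Step 8: +7 new -> 54 infected
Step 9: +4 new -> 58 infected
Step 10: +1 new -> 59 infected
Step 11: +0 new -> 59 infected

Answer: 11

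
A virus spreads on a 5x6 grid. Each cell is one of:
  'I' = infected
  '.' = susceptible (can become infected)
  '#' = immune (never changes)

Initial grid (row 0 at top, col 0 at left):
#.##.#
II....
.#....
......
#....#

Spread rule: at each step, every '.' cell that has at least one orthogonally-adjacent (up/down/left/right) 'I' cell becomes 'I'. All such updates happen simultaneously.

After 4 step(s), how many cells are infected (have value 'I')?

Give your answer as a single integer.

Step 0 (initial): 2 infected
Step 1: +3 new -> 5 infected
Step 2: +3 new -> 8 infected
Step 3: +4 new -> 12 infected
Step 4: +6 new -> 18 infected

Answer: 18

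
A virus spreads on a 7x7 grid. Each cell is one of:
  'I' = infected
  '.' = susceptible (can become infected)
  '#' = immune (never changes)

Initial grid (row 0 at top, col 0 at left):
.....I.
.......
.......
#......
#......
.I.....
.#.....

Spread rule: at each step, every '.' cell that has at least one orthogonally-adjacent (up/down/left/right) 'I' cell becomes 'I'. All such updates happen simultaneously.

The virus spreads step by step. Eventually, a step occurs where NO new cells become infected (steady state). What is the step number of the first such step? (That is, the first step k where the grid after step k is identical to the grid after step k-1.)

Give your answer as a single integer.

Step 0 (initial): 2 infected
Step 1: +6 new -> 8 infected
Step 2: +9 new -> 17 infected
Step 3: +10 new -> 27 infected
Step 4: +13 new -> 40 infected
Step 5: +5 new -> 45 infected
Step 6: +1 new -> 46 infected
Step 7: +0 new -> 46 infected

Answer: 7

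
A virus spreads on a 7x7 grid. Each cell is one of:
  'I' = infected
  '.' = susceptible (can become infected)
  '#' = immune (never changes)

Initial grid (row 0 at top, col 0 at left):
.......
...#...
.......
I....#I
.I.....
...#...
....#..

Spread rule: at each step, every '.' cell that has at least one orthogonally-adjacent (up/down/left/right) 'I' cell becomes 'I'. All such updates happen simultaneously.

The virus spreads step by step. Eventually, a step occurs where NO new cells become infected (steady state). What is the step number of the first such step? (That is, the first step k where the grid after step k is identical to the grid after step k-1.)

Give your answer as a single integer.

Step 0 (initial): 3 infected
Step 1: +7 new -> 10 infected
Step 2: +11 new -> 21 infected
Step 3: +12 new -> 33 infected
Step 4: +9 new -> 42 infected
Step 5: +2 new -> 44 infected
Step 6: +1 new -> 45 infected
Step 7: +0 new -> 45 infected

Answer: 7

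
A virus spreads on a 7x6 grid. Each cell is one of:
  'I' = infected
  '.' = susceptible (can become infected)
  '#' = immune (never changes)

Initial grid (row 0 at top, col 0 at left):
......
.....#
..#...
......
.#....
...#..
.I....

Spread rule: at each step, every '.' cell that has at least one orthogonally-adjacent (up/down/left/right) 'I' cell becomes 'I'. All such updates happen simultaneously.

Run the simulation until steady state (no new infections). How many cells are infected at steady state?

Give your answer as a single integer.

Step 0 (initial): 1 infected
Step 1: +3 new -> 4 infected
Step 2: +3 new -> 7 infected
Step 3: +3 new -> 10 infected
Step 4: +5 new -> 15 infected
Step 5: +5 new -> 20 infected
Step 6: +5 new -> 25 infected
Step 7: +5 new -> 30 infected
Step 8: +5 new -> 35 infected
Step 9: +2 new -> 37 infected
Step 10: +1 new -> 38 infected
Step 11: +0 new -> 38 infected

Answer: 38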